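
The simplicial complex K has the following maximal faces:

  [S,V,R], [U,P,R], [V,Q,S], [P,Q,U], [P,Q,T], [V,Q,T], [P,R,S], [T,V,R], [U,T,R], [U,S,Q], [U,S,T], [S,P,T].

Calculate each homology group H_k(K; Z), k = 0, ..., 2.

H_0 ≅ Z,  H_1 ≅ Z/2,  H_2 = 0.

Fix the vertex order P < Q < R < S < T < U < V and write every simplex with vertices in increasing order. Then dim K = 2 and the simplices of K are:

  0-simplices (7): P, Q, R, S, T, U, V
  1-simplices (18): PQ, PR, PS, PT, PU, QS, QT, QU, QV, RS, RT, RU, RV, ST, SU, SV, TU, TV
  2-simplices (12): PQT, PQU, PRS, PRU, PST, QSU, QSV, QTV, RSV, RTU, RTV, STU

Hence C_0 ≅ Z^7, C_1 ≅ Z^18, C_2 ≅ Z^12.

∂_1: C_1 → C_0 sends each edge [p,q] (with p < q) to q − p. For instance
  ∂TV = V − T.
The resulting 7×18 matrix has rank 6, and its Smith normal form has invariant factors (1,1,1,1,1,1).

The boundary map ∂_2: C_2 → C_1 acts by ∂[p,q,r] = [q,r] − [p,r] + [p,q]. For instance
  ∂RSV = SV − RV + RS,
  ∂QTV = TV − QV + QT.
The 18×12 boundary matrix has rank 12 and Smith normal form diag(1,1,1,1,1,1,1,1,1,1,1,2).

Computing H_k = (kernel of ∂_k) / (image of ∂_{k+1}):

  H_0: rank C_0 − rank ∂_1 = 7 − 6 = 1, and the invariant factors of ∂_1 are all 1, so H_0 ≅ Z.
  H_1: rank ker ∂_1 − rank ∂_2 = (18 − 6) − 12 = 0, and ∂_2 has invariant factor 2 > 1, so H_1 ≅ Z/2.
  H_2: rank ker ∂_2 − rank ∂_3 = (12 − 12) − 0 = 0, and there is no ∂_3, so H_2 ≅ 0.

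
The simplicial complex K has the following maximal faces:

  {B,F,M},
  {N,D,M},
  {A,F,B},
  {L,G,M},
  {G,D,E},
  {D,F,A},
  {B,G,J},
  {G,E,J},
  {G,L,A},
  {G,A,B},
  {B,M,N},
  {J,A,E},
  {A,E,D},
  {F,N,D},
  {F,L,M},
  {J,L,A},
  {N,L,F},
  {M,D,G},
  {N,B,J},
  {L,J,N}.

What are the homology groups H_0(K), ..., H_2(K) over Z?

K has 10 vertices, 30 edges, 20 triangles.
rank ∂_0 = 0, rank ∂_1 = 9 ⇒ b_0 = 10 − 0 − 9 = 1; all invariant factors of ∂_1 are 1 so no torsion. So H_0 = Z.
rank ∂_1 = 9, rank ∂_2 = 20 ⇒ b_1 = 30 − 9 − 20 = 1; ∂_2 has invariant factor(s) [2] giving torsion. So H_1 = Z ⊕ Z/2Z.
rank ∂_2 = 20, rank ∂_3 = 0 ⇒ b_2 = 20 − 20 − 0 = 0. So H_2 = 0.

H_0 = Z,  H_1 = Z ⊕ Z/2Z,  H_2 = 0.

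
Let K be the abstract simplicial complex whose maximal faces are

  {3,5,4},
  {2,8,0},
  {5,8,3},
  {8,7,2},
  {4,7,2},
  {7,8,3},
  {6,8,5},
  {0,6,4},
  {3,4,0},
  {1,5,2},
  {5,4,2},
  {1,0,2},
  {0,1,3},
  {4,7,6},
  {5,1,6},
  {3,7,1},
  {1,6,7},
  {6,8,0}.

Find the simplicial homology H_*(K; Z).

H_0 ≅ Z,  H_1 ≅ Z^2,  H_2 ≅ Z.

Order the vertices as 0 < 1 < 2 < 3 < 4 < 5 < 6 < 7 < 8. Listing each simplex with vertices in this order, K has dimension 2 with simplices:

  0-simplices (9): [0], [1], [2], [3], [4], [5], [6], [7], [8]
  1-simplices (27): (27 of them)
  2-simplices (18): [0,1,2], [0,1,3], [0,2,8], [0,3,4], [0,4,6], [0,6,8], [1,2,5], [1,3,7], [1,5,6], [1,6,7], [2,4,5], [2,4,7], [2,7,8], [3,4,5], [3,5,8], [3,7,8], [4,6,7], [5,6,8]

Hence C_0 ≅ Z^9, C_1 ≅ Z^27, C_2 ≅ Z^18.

∂_1: C_1 → C_0 maps an edge to its endpoints' difference, ∂[p,q] = q − p.
The resulting 9×27 matrix has rank 8, and its Smith normal form has invariant factors (1,1,1,1,1,1,1,1).

∂_2: C_2 → C_1 sends each 2-simplex [p,q,r] to [q,r] − [p,r] + [p,q]. For instance
  ∂[2,4,5] = [4,5] − [2,5] + [2,4],
  ∂[0,3,4] = [3,4] − [0,4] + [0,3].
The 27×18 boundary matrix has rank 17 and Smith normal form diag(1,1,1,1,1,1,1,1,1,1,1,1,1,1,1,1,1).

Computing H_k = (kernel of ∂_k) / (image of ∂_{k+1}):

  H_0: rank C_0 − rank ∂_1 = 9 − 8 = 1, and the invariant factors of ∂_1 are all 1, so H_0 = Z.
  H_1: rank ker ∂_1 − rank ∂_2 = (27 − 8) − 17 = 2, and the invariant factors of ∂_2 are all 1, so H_1 = Z^2.
  H_2: rank ker ∂_2 − rank ∂_3 = (18 − 17) − 0 = 1, and there is no ∂_3, so H_2 = Z.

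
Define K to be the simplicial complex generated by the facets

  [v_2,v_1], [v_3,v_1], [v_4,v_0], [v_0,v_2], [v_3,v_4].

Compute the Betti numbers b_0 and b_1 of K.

b_0 = 1, b_1 = 1.

We work with the vertex ordering v_0 < v_1 < v_2 < v_3 < v_4. The simplices of K, each written with vertices in increasing order, are:

  0-simplices (5): [v_0], [v_1], [v_2], [v_3], [v_4]
  1-simplices (5): [v_0,v_2], [v_0,v_4], [v_1,v_2], [v_1,v_3], [v_3,v_4]

giving chain groups C_0 ≅ Z^5, C_1 ≅ Z^5.

The boundary map ∂_1: C_1 → C_0 is given by ∂[p,q] = [q] − [p].
The resulting 5×5 matrix has rank 4, and its Smith normal form has invariant factors (1,1,1,1).

From H_k ≅ ker(∂_k) / im(∂_{k+1}) we obtain:

  H_0: rank C_0 − rank ∂_1 = 5 − 4 = 1, and the invariant factors of ∂_1 are all 1, so H_0 ≅ Z.
  H_1: rank ker ∂_1 − rank ∂_2 = (5 − 4) − 0 = 1, and there is no ∂_2, so H_1 ≅ Z.

Hence the Betti numbers are b_0 = 1, b_1 = 1.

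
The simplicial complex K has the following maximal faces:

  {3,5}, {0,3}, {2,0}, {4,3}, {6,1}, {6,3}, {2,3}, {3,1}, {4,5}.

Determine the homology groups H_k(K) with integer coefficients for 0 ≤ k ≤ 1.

H_0 = Z,  H_1 = Z^3.

We work with the vertex ordering 0 < 1 < 2 < 3 < 4 < 5 < 6. The simplices of K, each written with vertices in increasing order, are:

  0-simplices (7): [0], [1], [2], [3], [4], [5], [6]
  1-simplices (9): [0,2], [0,3], [1,3], [1,6], [2,3], [3,4], [3,5], [3,6], [4,5]

Hence C_0 ≅ Z^7, C_1 ≅ Z^9.

The boundary map ∂_1: C_1 → C_0 sends each edge [p,q] (with p < q) to q − p.
The 7×9 boundary matrix has rank 6 and Smith normal form diag(1,1,1,1,1,1).

From H_k ≅ ker(∂_k) / im(∂_{k+1}) we obtain:

  H_0: rank C_0 − rank ∂_1 = 7 − 6 = 1, and the invariant factors of ∂_1 are all 1, so H_0 = Z.
  H_1: rank ker ∂_1 − rank ∂_2 = (9 − 6) − 0 = 3, and there is no ∂_2, so H_1 = Z^3.

As a check, the Euler characteristic is 7 − 9 = -2, which agrees with 1 − 3 = -2.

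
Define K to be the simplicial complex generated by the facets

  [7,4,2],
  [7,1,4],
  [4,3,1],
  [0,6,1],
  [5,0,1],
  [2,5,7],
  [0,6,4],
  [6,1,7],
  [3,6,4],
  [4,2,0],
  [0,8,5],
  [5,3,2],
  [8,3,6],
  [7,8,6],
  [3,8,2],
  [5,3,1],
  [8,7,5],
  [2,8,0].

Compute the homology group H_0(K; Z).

H_0 ≅ Z.

Order the vertices as 0 < 1 < 2 < 3 < 4 < 5 < 6 < 7 < 8. Listing each simplex with vertices in this order, K has dimension 2 with simplices:

  0-simplices (9): [0], [1], [2], [3], [4], [5], [6], [7], [8]
  1-simplices (27): (27 of them)
  2-simplices (18): [0,1,5], [0,1,6], [0,2,4], [0,2,8], [0,4,6], [0,5,8], [1,3,4], [1,3,5], [1,4,7], [1,6,7], [2,3,5], [2,3,8], [2,4,7], [2,5,7], [3,4,6], [3,6,8], [5,7,8], [6,7,8]

so the chain groups are C_0 ≅ Z^9, C_1 ≅ Z^27, C_2 ≅ Z^18.

∂_1: C_1 → C_0 is given by ∂[p,q] = [q] − [p]. For instance
  ∂[0,6] = [6] − [0].
This gives a 9×27 integer matrix of rank 8; reducing to Smith normal form yields diagonal entries (1,1,1,1,1,1,1,1).

The boundary map ∂_2: C_2 → C_1 maps a triangle to the signed sum of its edges. For instance
  ∂[3,4,6] = [4,6] − [3,6] + [3,4],
  ∂[0,1,6] = [1,6] − [0,6] + [0,1].
The resulting 27×18 matrix has rank 18, and its Smith normal form has invariant factors (1,1,1,1,1,1,1,1,1,1,1,1,1,1,1,1,1,2).

From H_k ≅ ker(∂_k) / im(∂_{k+1}) we obtain:

  H_0: rank C_0 − rank ∂_1 = 9 − 8 = 1, and the invariant factors of ∂_1 are all 1, so H_0 = Z.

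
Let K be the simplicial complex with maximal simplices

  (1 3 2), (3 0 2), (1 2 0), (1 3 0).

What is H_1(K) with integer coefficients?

K has 4 vertices, 6 edges, 4 triangles.
rank ∂_1 = 3, rank ∂_2 = 3 ⇒ b_1 = 6 − 3 − 3 = 0; all invariant factors of ∂_2 are 1 so no torsion. So H_1 ≅ 0.

H_1 ≅ 0.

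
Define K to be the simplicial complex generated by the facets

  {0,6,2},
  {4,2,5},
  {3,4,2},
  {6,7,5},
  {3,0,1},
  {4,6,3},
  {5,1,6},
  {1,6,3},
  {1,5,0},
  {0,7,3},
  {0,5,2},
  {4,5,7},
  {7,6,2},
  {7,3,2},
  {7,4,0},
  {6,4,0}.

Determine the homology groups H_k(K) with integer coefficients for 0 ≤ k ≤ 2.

K has 8 vertices, 24 edges, 16 triangles.
rank ∂_0 = 0, rank ∂_1 = 7 ⇒ b_0 = 8 − 0 − 7 = 1; all invariant factors of ∂_1 are 1 so no torsion. So H_0 = Z.
rank ∂_1 = 7, rank ∂_2 = 15 ⇒ b_1 = 24 − 7 − 15 = 2; all invariant factors of ∂_2 are 1 so no torsion. So H_1 = Z^2.
rank ∂_2 = 15, rank ∂_3 = 0 ⇒ b_2 = 16 − 15 − 0 = 1. So H_2 = Z.

H_0 ≅ Z,  H_1 ≅ Z^2,  H_2 ≅ Z.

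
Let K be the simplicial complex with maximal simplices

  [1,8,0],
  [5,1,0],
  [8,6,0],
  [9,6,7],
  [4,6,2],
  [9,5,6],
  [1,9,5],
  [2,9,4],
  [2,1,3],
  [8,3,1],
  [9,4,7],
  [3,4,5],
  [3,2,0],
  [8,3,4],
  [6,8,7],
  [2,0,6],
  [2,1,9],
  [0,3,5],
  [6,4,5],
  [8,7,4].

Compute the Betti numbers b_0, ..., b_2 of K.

Take the total order 0 < 1 < 2 < 3 < 4 < 5 < 6 < 7 < 8 < 9 on the vertex set. Then K (dimension 2) consists of the simplices:

  0-simplices (10): [0], [1], [2], [3], [4], [5], [6], [7], [8], [9]
  1-simplices (30): (30 of them)
  2-simplices (20): (20 of them)

Hence C_0 ≅ Z^10, C_1 ≅ Z^30, C_2 ≅ Z^20.

Boundary ∂_1: C_1 → C_0 maps an edge to its endpoints' difference, ∂[p,q] = q − p.
This gives a 10×30 integer matrix of rank 9; reducing to Smith normal form yields diagonal entries (1,1,1,1,1,1,1,1,1).

Boundary ∂_2: C_2 → C_1 maps a triangle to the signed sum of its edges. For instance
  ∂[0,6,8] = [6,8] − [0,8] + [0,6],
  ∂[1,5,9] = [5,9] − [1,9] + [1,5].
The resulting 30×20 matrix has rank 20, and its Smith normal form has invariant factors (1,1,1,1,1,1,1,1,1,1,1,1,1,1,1,1,1,1,1,2).

Now H_k = ker ∂_k / im ∂_{k+1}, so:

  H_0: rank C_0 − rank ∂_1 = 10 − 9 = 1, and the invariant factors of ∂_1 are all 1, so H_0 ≅ Z.
  H_1: rank ker ∂_1 − rank ∂_2 = (30 − 9) − 20 = 1, and ∂_2 has invariant factor 2 > 1, so H_1 ≅ Z ⊕ Z_2.
  H_2: rank ker ∂_2 − rank ∂_3 = (20 − 20) − 0 = 0, and there is no ∂_3, so H_2 ≅ 0.

Hence the Betti numbers are b_0 = 1, b_1 = 1, b_2 = 0.

b_0 = 1, b_1 = 1, b_2 = 0.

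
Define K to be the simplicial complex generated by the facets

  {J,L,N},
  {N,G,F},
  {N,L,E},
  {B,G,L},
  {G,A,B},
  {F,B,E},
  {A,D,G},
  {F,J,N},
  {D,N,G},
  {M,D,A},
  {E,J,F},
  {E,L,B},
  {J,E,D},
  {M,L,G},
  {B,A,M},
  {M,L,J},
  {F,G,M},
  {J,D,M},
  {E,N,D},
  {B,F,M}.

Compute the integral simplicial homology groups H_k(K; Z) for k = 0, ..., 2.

We work with the vertex ordering A < B < D < E < F < G < J < L < M < N. The simplices of K, each written with vertices in increasing order, are:

  0-simplices (10): A, B, D, E, F, G, J, L, M, N
  1-simplices (30): AB, AD, AG, AM, BE, BF, BG, BL, BM, DE, DG, DJ, DM, DN, EF, EJ, EL, EN, FG, FJ, FM, FN, GL, GM, GN, JL, JM, JN, LM, LN
  2-simplices (20): ABG, ABM, ADG, ADM, BEF, BEL, BFM, BGL, DEJ, DEN, DGN, DJM, EFJ, ELN, FGM, FGN, FJN, GLM, JLM, JLN

giving chain groups C_0 ≅ Z^10, C_1 ≅ Z^30, C_2 ≅ Z^20.

The boundary map ∂_1: C_1 → C_0 sends each edge [p,q] (with p < q) to q − p.
This gives a 10×30 integer matrix of rank 9; reducing to Smith normal form yields diagonal entries (1,1,1,1,1,1,1,1,1).

∂_2: C_2 → C_1 acts by ∂[p,q,r] = [q,r] − [p,r] + [p,q]. For instance
  ∂BGL = GL − BL + BG,
  ∂GLM = LM − GM + GL.
The 30×20 boundary matrix has rank 20 and Smith normal form diag(1,1,1,1,1,1,1,1,1,1,1,1,1,1,1,1,1,1,1,2).

Computing H_k = (kernel of ∂_k) / (image of ∂_{k+1}):

  H_0: rank C_0 − rank ∂_1 = 10 − 9 = 1, and the invariant factors of ∂_1 are all 1, so H_0 ≅ Z.
  H_1: rank ker ∂_1 − rank ∂_2 = (30 − 9) − 20 = 1, and ∂_2 has invariant factor 2 > 1, so H_1 ≅ Z ⊕ Z/2Z.
  H_2: rank ker ∂_2 − rank ∂_3 = (20 − 20) − 0 = 0, and there is no ∂_3, so H_2 ≅ 0.

As a check, the Euler characteristic is 10 − 30 + 20 = 0, which agrees with 1 − 1 + 0 = 0.

H_0 ≅ Z,  H_1 ≅ Z ⊕ Z/2Z,  H_2 = 0.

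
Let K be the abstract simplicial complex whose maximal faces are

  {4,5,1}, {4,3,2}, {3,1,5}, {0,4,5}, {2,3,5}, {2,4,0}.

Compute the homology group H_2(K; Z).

We work with the vertex ordering 0 < 1 < 2 < 3 < 4 < 5. The simplices of K, each written with vertices in increasing order, are:

  0-simplices (6): [0], [1], [2], [3], [4], [5]
  1-simplices (12): [0,2], [0,4], [0,5], [1,3], [1,4], [1,5], [2,3], [2,4], [2,5], [3,4], [3,5], [4,5]
  2-simplices (6): [0,2,4], [0,4,5], [1,3,5], [1,4,5], [2,3,4], [2,3,5]

so the chain groups are C_0 ≅ Z^6, C_1 ≅ Z^12, C_2 ≅ Z^6.

Boundary ∂_1: C_1 → C_0 sends each edge [p,q] (with p < q) to q − p. For instance
  ∂[1,3] = [3] − [1].
The 6×12 boundary matrix has rank 5 and Smith normal form diag(1,1,1,1,1).

The boundary map ∂_2: C_2 → C_1 sends each 2-simplex [p,q,r] to [q,r] − [p,r] + [p,q]. For instance
  ∂[0,2,4] = [2,4] − [0,4] + [0,2],
  ∂[0,4,5] = [4,5] − [0,5] + [0,4].
The resulting 12×6 matrix has rank 6, and its Smith normal form has invariant factors (1,1,1,1,1,1).

Now H_k = ker ∂_k / im ∂_{k+1}, so:

  H_2: rank ker ∂_2 − rank ∂_3 = (6 − 6) − 0 = 0, and there is no ∂_3, so H_2 ≅ 0.

(K is a triangulation of the cylinder S^1 x I.)

H_2 ≅ 0.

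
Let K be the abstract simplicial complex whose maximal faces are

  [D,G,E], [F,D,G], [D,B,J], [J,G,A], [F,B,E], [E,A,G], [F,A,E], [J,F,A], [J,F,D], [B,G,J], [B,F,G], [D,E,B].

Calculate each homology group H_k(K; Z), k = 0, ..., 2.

Take the total order A < B < D < E < F < G < J on the vertex set. Then K (dimension 2) consists of the simplices:

  0-simplices (7): A, B, D, E, F, G, J
  1-simplices (18): AE, AF, AG, AJ, BD, BE, BF, BG, BJ, DE, DF, DG, DJ, EF, EG, FG, FJ, GJ
  2-simplices (12): AEF, AEG, AFJ, AGJ, BDE, BDJ, BEF, BFG, BGJ, DEG, DFG, DFJ

Hence C_0 ≅ Z^7, C_1 ≅ Z^18, C_2 ≅ Z^12.

Boundary ∂_1: C_1 → C_0 is given by ∂[p,q] = [q] − [p].
The 7×18 boundary matrix has rank 6 and Smith normal form diag(1,1,1,1,1,1).

Boundary ∂_2: C_2 → C_1 maps a triangle to the signed sum of its edges. For instance
  ∂AGJ = GJ − AJ + AG,
  ∂BFG = FG − BG + BF.
The resulting 18×12 matrix has rank 12, and its Smith normal form has invariant factors (1,1,1,1,1,1,1,1,1,1,1,2).

Now H_k = ker ∂_k / im ∂_{k+1}, so:

  H_0: rank C_0 − rank ∂_1 = 7 − 6 = 1, and the invariant factors of ∂_1 are all 1, so H_0 ≅ Z.
  H_1: rank ker ∂_1 − rank ∂_2 = (18 − 6) − 12 = 0, and ∂_2 has invariant factor 2 > 1, so H_1 ≅ Z/2Z.
  H_2: rank ker ∂_2 − rank ∂_3 = (12 − 12) − 0 = 0, and there is no ∂_3, so H_2 ≅ 0.

As a check, the Euler characteristic is 7 − 18 + 12 = 1, which agrees with 1 − 0 + 0 = 1.

H_0 ≅ Z,  H_1 ≅ Z/2Z,  H_2 = 0.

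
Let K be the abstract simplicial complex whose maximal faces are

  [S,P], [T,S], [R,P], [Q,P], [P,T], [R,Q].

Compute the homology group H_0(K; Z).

H_0 = Z.

We work with the vertex ordering P < Q < R < S < T. The simplices of K, each written with vertices in increasing order, are:

  0-simplices (5): P, Q, R, S, T
  1-simplices (6): PQ, PR, PS, PT, QR, ST

so the chain groups are C_0 ≅ Z^5, C_1 ≅ Z^6.

Boundary ∂_1: C_1 → C_0 maps an edge to its endpoints' difference, ∂[p,q] = q − p.
This gives a 5×6 integer matrix of rank 4; reducing to Smith normal form yields diagonal entries (1,1,1,1).

Now H_k = ker ∂_k / im ∂_{k+1}, so:

  H_0: rank C_0 − rank ∂_1 = 5 − 4 = 1, and the invariant factors of ∂_1 are all 1, so H_0 ≅ Z.

(K is a triangulation of a wedge of 2 circles.)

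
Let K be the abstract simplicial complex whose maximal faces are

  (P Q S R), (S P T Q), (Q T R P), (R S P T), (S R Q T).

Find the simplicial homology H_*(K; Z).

H_0 ≅ Z,  H_1 = 0,  H_2 = 0,  H_3 ≅ Z.

Fix the vertex order P < Q < R < S < T and write every simplex with vertices in increasing order. Then dim K = 3 and the simplices of K are:

  0-simplices (5): P, Q, R, S, T
  1-simplices (10): PQ, PR, PS, PT, QR, QS, QT, RS, RT, ST
  2-simplices (10): PQR, PQS, PQT, PRS, PRT, PST, QRS, QRT, QST, RST
  3-simplices (5): PQRS, PQRT, PQST, PRST, QRST

Hence C_0 ≅ Z^5, C_1 ≅ Z^10, C_2 ≅ Z^10, C_3 ≅ Z^5.

∂_1: C_1 → C_0 sends each edge [p,q] (with p < q) to q − p.
This gives a 5×10 integer matrix of rank 4; reducing to Smith normal form yields diagonal entries (1,1,1,1).

∂_2: C_2 → C_1 acts by ∂[p,q,r] = [q,r] − [p,r] + [p,q]. For instance
  ∂PQR = QR − PR + PQ,
  ∂QST = ST − QT + QS.
This gives a 10×10 integer matrix of rank 6; reducing to Smith normal form yields diagonal entries (1,1,1,1,1,1).

The boundary map ∂_3: C_3 → C_2 sends each 3-simplex σ to the alternating sum Σ_i (−1)^i (σ with its i-th vertex removed). For instance
  ∂PQRT = QRT − PRT + PQT − PQR,
  ∂PQST = QST − PST + PQT − PQS.
As a 10×5 matrix over Z this has rank 4, with invariant factors (1,1,1,1).

Computing H_k = (kernel of ∂_k) / (image of ∂_{k+1}):

  H_0: rank C_0 − rank ∂_1 = 5 − 4 = 1, and the invariant factors of ∂_1 are all 1, so H_0 = Z.
  H_1: rank ker ∂_1 − rank ∂_2 = (10 − 4) − 6 = 0, and the invariant factors of ∂_2 are all 1, so H_1 = 0.
  H_2: rank ker ∂_2 − rank ∂_3 = (10 − 6) − 4 = 0, and the invariant factors of ∂_3 are all 1, so H_2 = 0.
  H_3: rank ker ∂_3 − rank ∂_4 = (5 − 4) − 0 = 1, and there is no ∂_4, so H_3 = Z.

As a check, the Euler characteristic is 5 − 10 + 10 − 5 = 0, which agrees with 1 − 0 + 0 − 1 = 0.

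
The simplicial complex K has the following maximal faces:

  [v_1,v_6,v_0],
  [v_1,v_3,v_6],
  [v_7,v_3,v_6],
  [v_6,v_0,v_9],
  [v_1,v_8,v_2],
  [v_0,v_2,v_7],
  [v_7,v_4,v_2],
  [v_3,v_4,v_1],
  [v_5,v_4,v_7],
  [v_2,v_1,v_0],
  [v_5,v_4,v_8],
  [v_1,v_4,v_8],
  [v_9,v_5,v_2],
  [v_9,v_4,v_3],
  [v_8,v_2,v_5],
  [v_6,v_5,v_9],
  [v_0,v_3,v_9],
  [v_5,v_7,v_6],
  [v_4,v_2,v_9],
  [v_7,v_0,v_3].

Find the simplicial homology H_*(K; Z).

H_0 = Z,  H_1 = Z ⊕ Z/2Z,  H_2 = 0.

Order the vertices as v_0 < v_1 < v_2 < v_3 < v_4 < v_5 < v_6 < v_7 < v_8 < v_9. Listing each simplex with vertices in this order, K has dimension 2 with simplices:

  0-simplices (10): [v_0], [v_1], [v_2], [v_3], [v_4], [v_5], [v_6], [v_7], [v_8], [v_9]
  1-simplices (30): (30 of them)
  2-simplices (20): (20 of them)

giving chain groups C_0 ≅ Z^10, C_1 ≅ Z^30, C_2 ≅ Z^20.

∂_1: C_1 → C_0 is given by ∂[p,q] = [q] − [p]. For instance
  ∂[v_3,v_9] = [v_9] − [v_3].
The resulting 10×30 matrix has rank 9, and its Smith normal form has invariant factors (1,1,1,1,1,1,1,1,1).

Boundary ∂_2: C_2 → C_1 sends each 2-simplex [p,q,r] to [q,r] − [p,r] + [p,q]. For instance
  ∂[v_2,v_5,v_9] = [v_5,v_9] − [v_2,v_9] + [v_2,v_5],
  ∂[v_3,v_6,v_7] = [v_6,v_7] − [v_3,v_7] + [v_3,v_6].
This gives a 30×20 integer matrix of rank 20; reducing to Smith normal form yields diagonal entries (1,1,1,1,1,1,1,1,1,1,1,1,1,1,1,1,1,1,1,2).

Now H_k = ker ∂_k / im ∂_{k+1}, so:

  H_0: rank C_0 − rank ∂_1 = 10 − 9 = 1, and the invariant factors of ∂_1 are all 1, so H_0 = Z.
  H_1: rank ker ∂_1 − rank ∂_2 = (30 − 9) − 20 = 1, and ∂_2 has invariant factor 2 > 1, so H_1 = Z ⊕ Z/2Z.
  H_2: rank ker ∂_2 − rank ∂_3 = (20 − 20) − 0 = 0, and there is no ∂_3, so H_2 = 0.

As a check, the Euler characteristic is 10 − 30 + 20 = 0, which agrees with 1 − 1 + 0 = 0.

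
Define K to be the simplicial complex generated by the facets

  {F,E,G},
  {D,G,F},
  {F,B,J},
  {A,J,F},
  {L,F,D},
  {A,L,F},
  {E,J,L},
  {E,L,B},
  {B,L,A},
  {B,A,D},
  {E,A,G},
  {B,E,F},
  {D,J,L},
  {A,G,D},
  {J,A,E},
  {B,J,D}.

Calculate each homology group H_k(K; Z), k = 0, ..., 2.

Order the vertices as A < B < D < E < F < G < J < L. Listing each simplex with vertices in this order, K has dimension 2 with simplices:

  0-simplices (8): A, B, D, E, F, G, J, L
  1-simplices (24): AB, AD, AE, AF, AG, AJ, AL, BD, BE, BF, BJ, BL, DF, DG, DJ, DL, EF, EG, EJ, EL, FG, FJ, FL, JL
  2-simplices (16): ABD, ABL, ADG, AEG, AEJ, AFJ, AFL, BDJ, BEF, BEL, BFJ, DFG, DFL, DJL, EFG, EJL

Hence C_0 ≅ Z^8, C_1 ≅ Z^24, C_2 ≅ Z^16.

∂_1: C_1 → C_0 maps an edge to its endpoints' difference, ∂[p,q] = q − p. For instance
  ∂BE = E − B.
As a 8×24 matrix over Z this has rank 7, with invariant factors (1,1,1,1,1,1,1).

Boundary ∂_2: C_2 → C_1 acts by ∂[p,q,r] = [q,r] − [p,r] + [p,q]. For instance
  ∂DJL = JL − DL + DJ,
  ∂BDJ = DJ − BJ + BD.
The resulting 24×16 matrix has rank 15, and its Smith normal form has invariant factors (1,1,1,1,1,1,1,1,1,1,1,1,1,1,1).

From H_k ≅ ker(∂_k) / im(∂_{k+1}) we obtain:

  H_0: rank C_0 − rank ∂_1 = 8 − 7 = 1, and the invariant factors of ∂_1 are all 1, so H_0 ≅ Z.
  H_1: rank ker ∂_1 − rank ∂_2 = (24 − 7) − 15 = 2, and the invariant factors of ∂_2 are all 1, so H_1 ≅ Z^2.
  H_2: rank ker ∂_2 − rank ∂_3 = (16 − 15) − 0 = 1, and there is no ∂_3, so H_2 ≅ Z.

H_0 = Z,  H_1 = Z^2,  H_2 = Z.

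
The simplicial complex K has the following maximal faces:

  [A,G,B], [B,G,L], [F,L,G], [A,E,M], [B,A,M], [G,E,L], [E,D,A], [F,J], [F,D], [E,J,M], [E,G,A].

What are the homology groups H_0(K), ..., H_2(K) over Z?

H_0 ≅ Z,  H_1 ≅ Z^2,  H_2 = 0.

We work with the vertex ordering A < B < D < E < F < G < J < L < M. The simplices of K, each written with vertices in increasing order, are:

  0-simplices (9): A, B, D, E, F, G, J, L, M
  1-simplices (19): AB, AD, AE, AG, AM, BG, BL, BM, DE, DF, EG, EJ, EL, EM, FG, FJ, FL, GL, JM
  2-simplices (9): ABG, ABM, ADE, AEG, AEM, BGL, EGL, EJM, FGL

Hence C_0 ≅ Z^9, C_1 ≅ Z^19, C_2 ≅ Z^9.

Boundary ∂_1: C_1 → C_0 maps an edge to its endpoints' difference, ∂[p,q] = q − p. For instance
  ∂DF = F − D.
This gives a 9×19 integer matrix of rank 8; reducing to Smith normal form yields diagonal entries (1,1,1,1,1,1,1,1).

The boundary map ∂_2: C_2 → C_1 acts by ∂[p,q,r] = [q,r] − [p,r] + [p,q]. For instance
  ∂ADE = DE − AE + AD,
  ∂EGL = GL − EL + EG.
This gives a 19×9 integer matrix of rank 9; reducing to Smith normal form yields diagonal entries (1,1,1,1,1,1,1,1,1).

Reading off H_k = ker ∂_k / im ∂_{k+1}:

  H_0: rank C_0 − rank ∂_1 = 9 − 8 = 1, and the invariant factors of ∂_1 are all 1, so H_0 = Z.
  H_1: rank ker ∂_1 − rank ∂_2 = (19 − 8) − 9 = 2, and the invariant factors of ∂_2 are all 1, so H_1 = Z^2.
  H_2: rank ker ∂_2 − rank ∂_3 = (9 − 9) − 0 = 0, and there is no ∂_3, so H_2 = 0.

As a check, the Euler characteristic is 9 − 19 + 9 = -1, which agrees with 1 − 2 + 0 = -1.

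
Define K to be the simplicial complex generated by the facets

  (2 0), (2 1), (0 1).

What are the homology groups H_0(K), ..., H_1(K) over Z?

H_0 = Z,  H_1 = Z.

Take the total order 0 < 1 < 2 on the vertex set. Then K (dimension 1) consists of the simplices:

  0-simplices (3): [0], [1], [2]
  1-simplices (3): [0,1], [0,2], [1,2]

giving chain groups C_0 ≅ Z^3, C_1 ≅ Z^3.

The boundary map ∂_1: C_1 → C_0 is given by ∂[p,q] = [q] − [p].
The resulting 3×3 matrix has rank 2, and its Smith normal form has invariant factors (1,1).

Computing H_k = (kernel of ∂_k) / (image of ∂_{k+1}):

  H_0: rank C_0 − rank ∂_1 = 3 − 2 = 1, and the invariant factors of ∂_1 are all 1, so H_0 = Z.
  H_1: rank ker ∂_1 − rank ∂_2 = (3 − 2) − 0 = 1, and there is no ∂_2, so H_1 = Z.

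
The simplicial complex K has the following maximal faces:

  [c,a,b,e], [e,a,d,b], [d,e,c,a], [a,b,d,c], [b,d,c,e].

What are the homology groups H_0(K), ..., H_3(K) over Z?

Fix the vertex order a < b < c < d < e and write every simplex with vertices in increasing order. Then dim K = 3 and the simplices of K are:

  0-simplices (5): a, b, c, d, e
  1-simplices (10): ab, ac, ad, ae, bc, bd, be, cd, ce, de
  2-simplices (10): abc, abd, abe, acd, ace, ade, bcd, bce, bde, cde
  3-simplices (5): abcd, abce, abde, acde, bcde

giving chain groups C_0 ≅ Z^5, C_1 ≅ Z^10, C_2 ≅ Z^10, C_3 ≅ Z^5.

∂_1: C_1 → C_0 sends each edge [p,q] (with p < q) to q − p.
As a 5×10 matrix over Z this has rank 4, with invariant factors (1,1,1,1).

Boundary ∂_2: C_2 → C_1 maps a triangle to the signed sum of its edges. For instance
  ∂bde = de − be + bd,
  ∂ace = ce − ae + ac.
The resulting 10×10 matrix has rank 6, and its Smith normal form has invariant factors (1,1,1,1,1,1).

The boundary map ∂_3: C_3 → C_2 sends each 3-simplex σ to the alternating sum Σ_i (−1)^i (σ with its i-th vertex removed). For instance
  ∂abce = bce − ace + abe − abc,
  ∂acde = cde − ade + ace − acd.
The 10×5 boundary matrix has rank 4 and Smith normal form diag(1,1,1,1).

Computing H_k = (kernel of ∂_k) / (image of ∂_{k+1}):

  H_0: rank C_0 − rank ∂_1 = 5 − 4 = 1, and the invariant factors of ∂_1 are all 1, so H_0 ≅ Z.
  H_1: rank ker ∂_1 − rank ∂_2 = (10 − 4) − 6 = 0, and the invariant factors of ∂_2 are all 1, so H_1 ≅ 0.
  H_2: rank ker ∂_2 − rank ∂_3 = (10 − 6) − 4 = 0, and the invariant factors of ∂_3 are all 1, so H_2 ≅ 0.
  H_3: rank ker ∂_3 − rank ∂_4 = (5 − 4) − 0 = 1, and there is no ∂_4, so H_3 ≅ Z.

H_0 ≅ Z,  H_1 = 0,  H_2 = 0,  H_3 ≅ Z.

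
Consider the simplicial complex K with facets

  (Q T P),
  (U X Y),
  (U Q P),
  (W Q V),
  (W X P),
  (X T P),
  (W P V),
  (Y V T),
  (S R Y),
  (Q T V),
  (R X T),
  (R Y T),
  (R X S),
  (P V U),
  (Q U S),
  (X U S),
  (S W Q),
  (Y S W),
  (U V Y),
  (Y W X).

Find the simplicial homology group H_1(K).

H_1 ≅ Z ⊕ Z/2Z.

Fix the vertex order P < Q < R < S < T < U < V < W < X < Y and write every simplex with vertices in increasing order. Then dim K = 2 and the simplices of K are:

  0-simplices (10): P, Q, R, S, T, U, V, W, X, Y
  1-simplices (30): PQ, PT, PU, PV, PW, PX, QS, QT, QU, QV, QW, RS, RT, RX, RY, SU, SW, SX, SY, TV, TX, TY, UV, UX, UY, VW, VY, WX, WY, XY
  2-simplices (20): PQT, PQU, PTX, PUV, PVW, PWX, QSU, QSW, QTV, QVW, RSX, RSY, RTX, RTY, SUX, SWY, TVY, UVY, UXY, WXY

giving chain groups C_0 ≅ Z^10, C_1 ≅ Z^30, C_2 ≅ Z^20.

Boundary ∂_1: C_1 → C_0 sends each edge [p,q] (with p < q) to q − p. For instance
  ∂PU = U − P.
The resulting 10×30 matrix has rank 9, and its Smith normal form has invariant factors (1,1,1,1,1,1,1,1,1).

∂_2: C_2 → C_1 acts by ∂[p,q,r] = [q,r] − [p,r] + [p,q]. For instance
  ∂QVW = VW − QW + QV,
  ∂RSX = SX − RX + RS.
This gives a 30×20 integer matrix of rank 20; reducing to Smith normal form yields diagonal entries (1,1,1,1,1,1,1,1,1,1,1,1,1,1,1,1,1,1,1,2).

Reading off H_k = ker ∂_k / im ∂_{k+1}:

  H_1: rank ker ∂_1 − rank ∂_2 = (30 − 9) − 20 = 1, and ∂_2 has invariant factor 2 > 1, so H_1 ≅ Z ⊕ Z/2Z.

(K is a triangulation of the Klein bottle.)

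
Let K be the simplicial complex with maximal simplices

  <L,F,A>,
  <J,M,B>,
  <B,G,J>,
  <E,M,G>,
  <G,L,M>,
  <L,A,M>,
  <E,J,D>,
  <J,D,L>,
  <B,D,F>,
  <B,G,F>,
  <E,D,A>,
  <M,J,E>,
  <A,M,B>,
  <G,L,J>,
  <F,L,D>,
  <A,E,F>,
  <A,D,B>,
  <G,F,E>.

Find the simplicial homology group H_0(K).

H_0 = Z.

Fix the vertex order A < B < D < E < F < G < J < L < M and write every simplex with vertices in increasing order. Then dim K = 2 and the simplices of K are:

  0-simplices (9): A, B, D, E, F, G, J, L, M
  1-simplices (27): AB, AD, AE, AF, AL, AM, BD, BF, BG, BJ, BM, DE, DF, DJ, DL, EF, EG, EJ, EM, FG, FL, GJ, GL, GM, JL, JM, LM
  2-simplices (18): ABD, ABM, ADE, AEF, AFL, ALM, BDF, BFG, BGJ, BJM, DEJ, DFL, DJL, EFG, EGM, EJM, GJL, GLM

so the chain groups are C_0 ≅ Z^9, C_1 ≅ Z^27, C_2 ≅ Z^18.

Boundary ∂_1: C_1 → C_0 is given by ∂[p,q] = [q] − [p]. For instance
  ∂EM = M − E.
As a 9×27 matrix over Z this has rank 8, with invariant factors (1,1,1,1,1,1,1,1).

The boundary map ∂_2: C_2 → C_1 acts by ∂[p,q,r] = [q,r] − [p,r] + [p,q]. For instance
  ∂ADE = DE − AE + AD,
  ∂EJM = JM − EM + EJ.
The 27×18 boundary matrix has rank 18 and Smith normal form diag(1,1,1,1,1,1,1,1,1,1,1,1,1,1,1,1,1,2).

From H_k ≅ ker(∂_k) / im(∂_{k+1}) we obtain:

  H_0: rank C_0 − rank ∂_1 = 9 − 8 = 1, and the invariant factors of ∂_1 are all 1, so H_0 = Z.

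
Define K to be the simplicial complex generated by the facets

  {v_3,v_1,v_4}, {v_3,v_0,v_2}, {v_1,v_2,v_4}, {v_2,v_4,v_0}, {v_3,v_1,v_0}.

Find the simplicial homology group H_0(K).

H_0 ≅ Z.

We work with the vertex ordering v_0 < v_1 < v_2 < v_3 < v_4. The simplices of K, each written with vertices in increasing order, are:

  0-simplices (5): [v_0], [v_1], [v_2], [v_3], [v_4]
  1-simplices (10): [v_0,v_1], [v_0,v_2], [v_0,v_3], [v_0,v_4], [v_1,v_2], [v_1,v_3], [v_1,v_4], [v_2,v_3], [v_2,v_4], [v_3,v_4]
  2-simplices (5): [v_0,v_1,v_3], [v_0,v_2,v_3], [v_0,v_2,v_4], [v_1,v_2,v_4], [v_1,v_3,v_4]

Hence C_0 ≅ Z^5, C_1 ≅ Z^10, C_2 ≅ Z^5.

The boundary map ∂_1: C_1 → C_0 maps an edge to its endpoints' difference, ∂[p,q] = q − p.
The resulting 5×10 matrix has rank 4, and its Smith normal form has invariant factors (1,1,1,1).

Boundary ∂_2: C_2 → C_1 maps a triangle to the signed sum of its edges. For instance
  ∂[v_0,v_2,v_3] = [v_2,v_3] − [v_0,v_3] + [v_0,v_2],
  ∂[v_0,v_1,v_3] = [v_1,v_3] − [v_0,v_3] + [v_0,v_1].
The resulting 10×5 matrix has rank 5, and its Smith normal form has invariant factors (1,1,1,1,1).

Computing H_k = (kernel of ∂_k) / (image of ∂_{k+1}):

  H_0: rank C_0 − rank ∂_1 = 5 − 4 = 1, and the invariant factors of ∂_1 are all 1, so H_0 = Z.

(K is a triangulation of the Möbius band.)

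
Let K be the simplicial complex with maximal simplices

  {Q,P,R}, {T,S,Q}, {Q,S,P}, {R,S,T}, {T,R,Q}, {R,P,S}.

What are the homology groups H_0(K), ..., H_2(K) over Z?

H_0 = Z,  H_1 = 0,  H_2 = Z.

Take the total order P < Q < R < S < T on the vertex set. Then K (dimension 2) consists of the simplices:

  0-simplices (5): P, Q, R, S, T
  1-simplices (9): PQ, PR, PS, QR, QS, QT, RS, RT, ST
  2-simplices (6): PQR, PQS, PRS, QRT, QST, RST

so the chain groups are C_0 ≅ Z^5, C_1 ≅ Z^9, C_2 ≅ Z^6.

∂_1: C_1 → C_0 sends each edge [p,q] (with p < q) to q − p. For instance
  ∂ST = T − S.
The resulting 5×9 matrix has rank 4, and its Smith normal form has invariant factors (1,1,1,1).

∂_2: C_2 → C_1 acts by ∂[p,q,r] = [q,r] − [p,r] + [p,q]. For instance
  ∂PQS = QS − PS + PQ,
  ∂PQR = QR − PR + PQ.
As a 9×6 matrix over Z this has rank 5, with invariant factors (1,1,1,1,1).

Now H_k = ker ∂_k / im ∂_{k+1}, so:

  H_0: rank C_0 − rank ∂_1 = 5 − 4 = 1, and the invariant factors of ∂_1 are all 1, so H_0 ≅ Z.
  H_1: rank ker ∂_1 − rank ∂_2 = (9 − 4) − 5 = 0, and the invariant factors of ∂_2 are all 1, so H_1 ≅ 0.
  H_2: rank ker ∂_2 − rank ∂_3 = (6 − 5) − 0 = 1, and there is no ∂_3, so H_2 ≅ Z.

As a check, the Euler characteristic is 5 − 9 + 6 = 2, which agrees with 1 − 0 + 1 = 2.
(K is a triangulation of the 2-sphere S^2.)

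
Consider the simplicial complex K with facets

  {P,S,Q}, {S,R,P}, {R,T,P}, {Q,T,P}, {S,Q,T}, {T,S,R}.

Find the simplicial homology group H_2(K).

H_2 ≅ Z.

Fix the vertex order P < Q < R < S < T and write every simplex with vertices in increasing order. Then dim K = 2 and the simplices of K are:

  0-simplices (5): P, Q, R, S, T
  1-simplices (9): PQ, PR, PS, PT, QS, QT, RS, RT, ST
  2-simplices (6): PQS, PQT, PRS, PRT, QST, RST

Hence C_0 ≅ Z^5, C_1 ≅ Z^9, C_2 ≅ Z^6.

Boundary ∂_1: C_1 → C_0 sends each edge [p,q] (with p < q) to q − p. For instance
  ∂PQ = Q − P.
This gives a 5×9 integer matrix of rank 4; reducing to Smith normal form yields diagonal entries (1,1,1,1).

Boundary ∂_2: C_2 → C_1 acts by ∂[p,q,r] = [q,r] − [p,r] + [p,q]. For instance
  ∂PQT = QT − PT + PQ,
  ∂RST = ST − RT + RS.
As a 9×6 matrix over Z this has rank 5, with invariant factors (1,1,1,1,1).

Now H_k = ker ∂_k / im ∂_{k+1}, so:

  H_2: rank ker ∂_2 − rank ∂_3 = (6 − 5) − 0 = 1, and there is no ∂_3, so H_2 = Z.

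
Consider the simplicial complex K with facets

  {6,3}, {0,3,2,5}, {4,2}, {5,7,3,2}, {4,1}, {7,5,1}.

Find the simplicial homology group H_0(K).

H_0 ≅ Z.

Order the vertices as 0 < 1 < 2 < 3 < 4 < 5 < 6 < 7. Listing each simplex with vertices in this order, K has dimension 3 with simplices:

  0-simplices (8): [0], [1], [2], [3], [4], [5], [6], [7]
  1-simplices (14): [0,2], [0,3], [0,5], [1,4], [1,5], [1,7], [2,3], [2,4], [2,5], [2,7], [3,5], [3,6], [3,7], [5,7]
  2-simplices (8): [0,2,3], [0,2,5], [0,3,5], [1,5,7], [2,3,5], [2,3,7], [2,5,7], [3,5,7]
  3-simplices (2): [0,2,3,5], [2,3,5,7]

giving chain groups C_0 ≅ Z^8, C_1 ≅ Z^14, C_2 ≅ Z^8, C_3 ≅ Z^2.

The boundary map ∂_1: C_1 → C_0 maps an edge to its endpoints' difference, ∂[p,q] = q − p.
The resulting 8×14 matrix has rank 7, and its Smith normal form has invariant factors (1,1,1,1,1,1,1).

Boundary ∂_2: C_2 → C_1 acts by ∂[p,q,r] = [q,r] − [p,r] + [p,q]. For instance
  ∂[2,5,7] = [5,7] − [2,7] + [2,5],
  ∂[2,3,7] = [3,7] − [2,7] + [2,3].
As a 14×8 matrix over Z this has rank 6, with invariant factors (1,1,1,1,1,1).

Boundary ∂_3: C_3 → C_2 sends each 3-simplex σ to the alternating sum Σ_i (−1)^i (σ with its i-th vertex removed). For instance
  ∂[0,2,3,5] = [2,3,5] − [0,3,5] + [0,2,5] − [0,2,3],
  ∂[2,3,5,7] = [3,5,7] − [2,5,7] + [2,3,7] − [2,3,5].
This gives a 8×2 integer matrix of rank 2; reducing to Smith normal form yields diagonal entries (1,1).

Computing H_k = (kernel of ∂_k) / (image of ∂_{k+1}):

  H_0: rank C_0 − rank ∂_1 = 8 − 7 = 1, and the invariant factors of ∂_1 are all 1, so H_0 ≅ Z.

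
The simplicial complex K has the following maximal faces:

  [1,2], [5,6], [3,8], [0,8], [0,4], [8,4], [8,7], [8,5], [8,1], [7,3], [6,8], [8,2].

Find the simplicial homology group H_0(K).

K has 9 vertices, 12 edges.
rank ∂_0 = 0, rank ∂_1 = 8 ⇒ b_0 = 9 − 0 − 8 = 1; all invariant factors of ∂_1 are 1 so no torsion. So H_0 = Z.

H_0 ≅ Z.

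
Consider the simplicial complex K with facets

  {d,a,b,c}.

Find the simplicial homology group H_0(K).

Fix the vertex order a < b < c < d and write every simplex with vertices in increasing order. Then dim K = 3 and the simplices of K are:

  0-simplices (4): a, b, c, d
  1-simplices (6): ab, ac, ad, bc, bd, cd
  2-simplices (4): abc, abd, acd, bcd
  3-simplices (1): abcd

so the chain groups are C_0 ≅ Z^4, C_1 ≅ Z^6, C_2 ≅ Z^4, C_3 ≅ Z^1.

Boundary ∂_1: C_1 → C_0 maps an edge to its endpoints' difference, ∂[p,q] = q − p.
The resulting 4×6 matrix has rank 3, and its Smith normal form has invariant factors (1,1,1).

∂_2: C_2 → C_1 sends each 2-simplex [p,q,r] to [q,r] − [p,r] + [p,q]. For instance
  ∂bcd = cd − bd + bc,
  ∂abd = bd − ad + ab.
The resulting 6×4 matrix has rank 3, and its Smith normal form has invariant factors (1,1,1).

∂_3: C_3 → C_2 sends each 3-simplex σ to the alternating sum Σ_i (−1)^i (σ with its i-th vertex removed). For instance
  ∂abcd = bcd − acd + abd − abc.
This gives a 4×1 integer matrix of rank 1; reducing to Smith normal form yields diagonal entries (1).

Reading off H_k = ker ∂_k / im ∂_{k+1}:

  H_0: rank C_0 − rank ∂_1 = 4 − 3 = 1, and the invariant factors of ∂_1 are all 1, so H_0 = Z.

H_0 ≅ Z.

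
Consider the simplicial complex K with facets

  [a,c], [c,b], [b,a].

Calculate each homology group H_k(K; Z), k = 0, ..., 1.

Order the vertices as a < b < c. Listing each simplex with vertices in this order, K has dimension 1 with simplices:

  0-simplices (3): a, b, c
  1-simplices (3): ab, ac, bc

Hence C_0 ≅ Z^3, C_1 ≅ Z^3.

The boundary map ∂_1: C_1 → C_0 maps an edge to its endpoints' difference, ∂[p,q] = q − p.
This gives a 3×3 integer matrix of rank 2; reducing to Smith normal form yields diagonal entries (1,1).

Now H_k = ker ∂_k / im ∂_{k+1}, so:

  H_0: rank C_0 − rank ∂_1 = 3 − 2 = 1, and the invariant factors of ∂_1 are all 1, so H_0 = Z.
  H_1: rank ker ∂_1 − rank ∂_2 = (3 − 2) − 0 = 1, and there is no ∂_2, so H_1 = Z.

H_0 ≅ Z,  H_1 ≅ Z.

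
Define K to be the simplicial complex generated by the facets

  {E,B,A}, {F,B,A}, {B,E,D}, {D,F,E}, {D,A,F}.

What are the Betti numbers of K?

b_0 = 1, b_1 = 1, b_2 = 0.

Take the total order A < B < D < E < F on the vertex set. Then K (dimension 2) consists of the simplices:

  0-simplices (5): A, B, D, E, F
  1-simplices (10): AB, AD, AE, AF, BD, BE, BF, DE, DF, EF
  2-simplices (5): ABE, ABF, ADF, BDE, DEF

so the chain groups are C_0 ≅ Z^5, C_1 ≅ Z^10, C_2 ≅ Z^5.

Boundary ∂_1: C_1 → C_0 is given by ∂[p,q] = [q] − [p]. For instance
  ∂BF = F − B.
The resulting 5×10 matrix has rank 4, and its Smith normal form has invariant factors (1,1,1,1).

The boundary map ∂_2: C_2 → C_1 sends each 2-simplex [p,q,r] to [q,r] − [p,r] + [p,q]. For instance
  ∂ADF = DF − AF + AD,
  ∂BDE = DE − BE + BD.
As a 10×5 matrix over Z this has rank 5, with invariant factors (1,1,1,1,1).

Computing H_k = (kernel of ∂_k) / (image of ∂_{k+1}):

  H_0: rank C_0 − rank ∂_1 = 5 − 4 = 1, and the invariant factors of ∂_1 are all 1, so H_0 = Z.
  H_1: rank ker ∂_1 − rank ∂_2 = (10 − 4) − 5 = 1, and the invariant factors of ∂_2 are all 1, so H_1 = Z.
  H_2: rank ker ∂_2 − rank ∂_3 = (5 − 5) − 0 = 0, and there is no ∂_3, so H_2 = 0.

As a check, the Euler characteristic is 5 − 10 + 5 = 0, which agrees with 1 − 1 + 0 = 0.

Hence the Betti numbers are b_0 = 1, b_1 = 1, b_2 = 0.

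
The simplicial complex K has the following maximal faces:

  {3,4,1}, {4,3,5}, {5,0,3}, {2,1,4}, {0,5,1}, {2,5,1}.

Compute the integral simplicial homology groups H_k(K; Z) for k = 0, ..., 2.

Fix the vertex order 0 < 1 < 2 < 3 < 4 < 5 and write every simplex with vertices in increasing order. Then dim K = 2 and the simplices of K are:

  0-simplices (6): [0], [1], [2], [3], [4], [5]
  1-simplices (12): [0,1], [0,3], [0,5], [1,2], [1,3], [1,4], [1,5], [2,4], [2,5], [3,4], [3,5], [4,5]
  2-simplices (6): [0,1,5], [0,3,5], [1,2,4], [1,2,5], [1,3,4], [3,4,5]

so the chain groups are C_0 ≅ Z^6, C_1 ≅ Z^12, C_2 ≅ Z^6.

Boundary ∂_1: C_1 → C_0 is given by ∂[p,q] = [q] − [p].
The 6×12 boundary matrix has rank 5 and Smith normal form diag(1,1,1,1,1).

The boundary map ∂_2: C_2 → C_1 sends each 2-simplex [p,q,r] to [q,r] − [p,r] + [p,q]. For instance
  ∂[0,1,5] = [1,5] − [0,5] + [0,1],
  ∂[1,2,5] = [2,5] − [1,5] + [1,2].
The 12×6 boundary matrix has rank 6 and Smith normal form diag(1,1,1,1,1,1).

From H_k ≅ ker(∂_k) / im(∂_{k+1}) we obtain:

  H_0: rank C_0 − rank ∂_1 = 6 − 5 = 1, and the invariant factors of ∂_1 are all 1, so H_0 ≅ Z.
  H_1: rank ker ∂_1 − rank ∂_2 = (12 − 5) − 6 = 1, and the invariant factors of ∂_2 are all 1, so H_1 ≅ Z.
  H_2: rank ker ∂_2 − rank ∂_3 = (6 − 6) − 0 = 0, and there is no ∂_3, so H_2 ≅ 0.

H_0 = Z,  H_1 = Z,  H_2 = 0.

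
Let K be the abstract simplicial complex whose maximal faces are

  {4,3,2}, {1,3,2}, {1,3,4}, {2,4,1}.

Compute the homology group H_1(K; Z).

Fix the vertex order 1 < 2 < 3 < 4 and write every simplex with vertices in increasing order. Then dim K = 2 and the simplices of K are:

  0-simplices (4): [1], [2], [3], [4]
  1-simplices (6): [1,2], [1,3], [1,4], [2,3], [2,4], [3,4]
  2-simplices (4): [1,2,3], [1,2,4], [1,3,4], [2,3,4]

giving chain groups C_0 ≅ Z^4, C_1 ≅ Z^6, C_2 ≅ Z^4.

Boundary ∂_1: C_1 → C_0 maps an edge to its endpoints' difference, ∂[p,q] = q − p.
As a 4×6 matrix over Z this has rank 3, with invariant factors (1,1,1).

Boundary ∂_2: C_2 → C_1 maps a triangle to the signed sum of its edges. For instance
  ∂[1,2,3] = [2,3] − [1,3] + [1,2],
  ∂[1,2,4] = [2,4] − [1,4] + [1,2].
As a 6×4 matrix over Z this has rank 3, with invariant factors (1,1,1).

Reading off H_k = ker ∂_k / im ∂_{k+1}:

  H_1: rank ker ∂_1 − rank ∂_2 = (6 − 3) − 3 = 0, and the invariant factors of ∂_2 are all 1, so H_1 ≅ 0.

H_1 ≅ 0.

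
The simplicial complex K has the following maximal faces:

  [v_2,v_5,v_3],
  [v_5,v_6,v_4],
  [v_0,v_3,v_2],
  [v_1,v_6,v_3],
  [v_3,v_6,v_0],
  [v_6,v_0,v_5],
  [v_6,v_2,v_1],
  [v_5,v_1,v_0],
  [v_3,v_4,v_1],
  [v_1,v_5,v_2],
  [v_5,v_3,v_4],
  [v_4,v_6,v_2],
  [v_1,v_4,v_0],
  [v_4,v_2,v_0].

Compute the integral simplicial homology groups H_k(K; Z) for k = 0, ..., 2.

Order the vertices as v_0 < v_1 < v_2 < v_3 < v_4 < v_5 < v_6. Listing each simplex with vertices in this order, K has dimension 2 with simplices:

  0-simplices (7): [v_0], [v_1], [v_2], [v_3], [v_4], [v_5], [v_6]
  1-simplices (21): (21 of them)
  2-simplices (14): (14 of them)

Hence C_0 ≅ Z^7, C_1 ≅ Z^21, C_2 ≅ Z^14.

Boundary ∂_1: C_1 → C_0 maps an edge to its endpoints' difference, ∂[p,q] = q − p. For instance
  ∂[v_0,v_4] = [v_4] − [v_0].
The 7×21 boundary matrix has rank 6 and Smith normal form diag(1,1,1,1,1,1).

∂_2: C_2 → C_1 acts by ∂[p,q,r] = [q,r] − [p,r] + [p,q]. For instance
  ∂[v_4,v_5,v_6] = [v_5,v_6] − [v_4,v_6] + [v_4,v_5],
  ∂[v_1,v_2,v_6] = [v_2,v_6] − [v_1,v_6] + [v_1,v_2].
The resulting 21×14 matrix has rank 13, and its Smith normal form has invariant factors (1,1,1,1,1,1,1,1,1,1,1,1,1).

Computing H_k = (kernel of ∂_k) / (image of ∂_{k+1}):

  H_0: rank C_0 − rank ∂_1 = 7 − 6 = 1, and the invariant factors of ∂_1 are all 1, so H_0 = Z.
  H_1: rank ker ∂_1 − rank ∂_2 = (21 − 6) − 13 = 2, and the invariant factors of ∂_2 are all 1, so H_1 = Z^2.
  H_2: rank ker ∂_2 − rank ∂_3 = (14 − 13) − 0 = 1, and there is no ∂_3, so H_2 = Z.

As a check, the Euler characteristic is 7 − 21 + 14 = 0, which agrees with 1 − 2 + 1 = 0.

H_0 = Z,  H_1 = Z^2,  H_2 = Z.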